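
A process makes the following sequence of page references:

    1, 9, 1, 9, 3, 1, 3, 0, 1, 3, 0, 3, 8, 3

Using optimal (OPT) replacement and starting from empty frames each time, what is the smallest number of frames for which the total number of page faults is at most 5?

f=1: 14 faults
f=2: 6 faults
f=3: 5 faults
f=4: 5 faults
f=5: 5 faults
Smallest f with faults ≤ 5 is 3.

3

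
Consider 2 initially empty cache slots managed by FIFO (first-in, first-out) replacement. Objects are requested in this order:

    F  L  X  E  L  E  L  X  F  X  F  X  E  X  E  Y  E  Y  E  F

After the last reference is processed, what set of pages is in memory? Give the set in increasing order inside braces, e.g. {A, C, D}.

F -> miss, frames {F}
L -> miss, frames {F,L}
X -> miss, evict F, frames {L,X}
E -> miss, evict L, frames {X,E}
L -> miss, evict X, frames {E,L}
E -> hit
L -> hit
X -> miss, evict E, frames {L,X}
F -> miss, evict L, frames {X,F}
X -> hit
F -> hit
X -> hit
E -> miss, evict X, frames {F,E}
X -> miss, evict F, frames {E,X}
E -> hit
Y -> miss, evict E, frames {X,Y}
E -> miss, evict X, frames {Y,E}
Y -> hit
E -> hit
F -> miss, evict Y, frames {E,F}

{E, F}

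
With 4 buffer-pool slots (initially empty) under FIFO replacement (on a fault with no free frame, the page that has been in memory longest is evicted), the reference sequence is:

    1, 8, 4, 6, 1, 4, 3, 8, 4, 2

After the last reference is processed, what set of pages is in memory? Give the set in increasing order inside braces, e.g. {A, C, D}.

{2, 3, 4, 6}

1 → miss, frames [1]
8 → miss, frames [1, 8]
4 → miss, frames [1, 8, 4]
6 → miss, frames [1, 8, 4, 6]
1 → hit
4 → hit
3 → miss, evict 1, frames [8, 4, 6, 3]
8 → hit
4 → hit
2 → miss, evict 8, frames [4, 6, 3, 2]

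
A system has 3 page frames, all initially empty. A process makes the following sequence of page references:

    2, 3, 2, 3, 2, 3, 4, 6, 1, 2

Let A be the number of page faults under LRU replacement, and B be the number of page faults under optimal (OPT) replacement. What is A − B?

Under LRU: F F . . . . F F F F → 6 faults.
Under OPT: F F . . . . F F F . → 5 faults.
A − B = 6 − 5 = 1.

1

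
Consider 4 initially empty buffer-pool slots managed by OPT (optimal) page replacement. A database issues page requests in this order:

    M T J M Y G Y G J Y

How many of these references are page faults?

M → miss, frames (M)
T → miss, frames (M T)
J → miss, frames (M T J)
M → hit
Y → miss, frames (M T J Y)
G → miss, evict T, frames (M J Y G)
Y → hit
G → hit
J → hit
Y → hit
Page faults: 5.

5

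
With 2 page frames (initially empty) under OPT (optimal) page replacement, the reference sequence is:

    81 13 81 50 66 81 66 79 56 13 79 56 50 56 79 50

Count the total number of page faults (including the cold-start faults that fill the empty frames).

81: miss, frames [81]
13: miss, frames [81, 13]
81: hit
50: miss, evict 13, frames [81, 50]
66: miss, evict 50, frames [81, 66]
81: hit
66: hit
79: miss, evict 66, frames [81, 79]
56: miss, evict 81, frames [79, 56]
13: miss, evict 56, frames [79, 13]
79: hit
56: miss, evict 13, frames [79, 56]
50: miss, evict 79, frames [56, 50]
56: hit
79: miss, evict 56, frames [50, 79]
50: hit
Page faults: 10.

10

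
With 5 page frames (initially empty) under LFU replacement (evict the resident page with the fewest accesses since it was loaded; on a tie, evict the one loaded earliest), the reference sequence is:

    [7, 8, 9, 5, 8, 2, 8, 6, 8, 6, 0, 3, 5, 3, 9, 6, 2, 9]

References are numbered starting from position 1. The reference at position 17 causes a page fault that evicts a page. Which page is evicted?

pos 1: 7 → miss, frames (7)
pos 2: 8 → miss, frames (7 8)
pos 3: 9 → miss, frames (7 8 9)
pos 4: 5 → miss, frames (7 8 9 5)
pos 5: 8 → hit
pos 6: 2 → miss, frames (7 8 9 5 2)
pos 7: 8 → hit
pos 8: 6 → miss, evict 7, frames (8 9 5 2 6)
pos 9: 8 → hit
pos 10: 6 → hit
pos 11: 0 → miss, evict 9, frames (8 5 2 6 0)
pos 12: 3 → miss, evict 5, frames (8 2 6 0 3)
pos 13: 5 → miss, evict 2, frames (8 6 0 3 5)
pos 14: 3 → hit
pos 15: 9 → miss, evict 0, frames (8 6 3 5 9)
pos 16: 6 → hit
pos 17: 2 → miss, evict 5, frames (8 6 3 9 2)
At position 17, page 5 is evicted.

5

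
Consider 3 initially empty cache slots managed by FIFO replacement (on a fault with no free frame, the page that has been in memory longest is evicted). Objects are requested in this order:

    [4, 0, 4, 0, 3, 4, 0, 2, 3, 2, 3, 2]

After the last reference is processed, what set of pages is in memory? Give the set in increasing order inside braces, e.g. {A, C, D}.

4 -> miss, frames [4]
0 -> miss, frames [4, 0]
4 -> hit
0 -> hit
3 -> miss, frames [4, 0, 3]
4 -> hit
0 -> hit
2 -> miss, evict 4, frames [0, 3, 2]
3 -> hit
2 -> hit
3 -> hit
2 -> hit

{0, 2, 3}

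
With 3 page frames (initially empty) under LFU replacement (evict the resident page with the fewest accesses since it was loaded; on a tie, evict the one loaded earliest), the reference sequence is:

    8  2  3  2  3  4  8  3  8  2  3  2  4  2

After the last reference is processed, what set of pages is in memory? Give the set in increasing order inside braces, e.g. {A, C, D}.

{2, 3, 4}

8 -> miss, frames [8]
2 -> miss, frames [8, 2]
3 -> miss, frames [8, 2, 3]
2 -> hit
3 -> hit
4 -> miss, evict 8, frames [2, 3, 4]
8 -> miss, evict 4, frames [2, 3, 8]
3 -> hit
8 -> hit
2 -> hit
3 -> hit
2 -> hit
4 -> miss, evict 8, frames [2, 3, 4]
2 -> hit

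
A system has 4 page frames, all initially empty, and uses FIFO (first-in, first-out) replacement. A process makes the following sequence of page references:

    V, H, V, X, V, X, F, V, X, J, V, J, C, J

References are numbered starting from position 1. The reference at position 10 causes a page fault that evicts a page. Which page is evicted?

V

pos 1: V → miss, frames [V]
pos 2: H → miss, frames [V, H]
pos 3: V → hit
pos 4: X → miss, frames [V, H, X]
pos 5: V → hit
pos 6: X → hit
pos 7: F → miss, frames [V, H, X, F]
pos 8: V → hit
pos 9: X → hit
pos 10: J → miss, evict V, frames [H, X, F, J]
At position 10, page V is evicted.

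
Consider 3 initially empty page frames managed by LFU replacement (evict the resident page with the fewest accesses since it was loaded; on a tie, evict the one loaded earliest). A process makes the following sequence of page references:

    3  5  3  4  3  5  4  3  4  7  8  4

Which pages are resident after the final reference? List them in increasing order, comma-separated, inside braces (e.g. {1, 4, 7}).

3: fault, frames [3]
5: fault, frames [3, 5]
3: hit
4: fault, frames [3, 5, 4]
3: hit
5: hit
4: hit
3: hit
4: hit
7: fault, evict 5, frames [3, 4, 7]
8: fault, evict 7, frames [3, 4, 8]
4: hit

{3, 4, 8}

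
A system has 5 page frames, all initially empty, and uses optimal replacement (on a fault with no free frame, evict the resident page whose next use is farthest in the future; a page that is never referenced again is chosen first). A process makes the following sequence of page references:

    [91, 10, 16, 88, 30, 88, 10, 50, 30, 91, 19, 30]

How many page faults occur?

7

91 → miss, frames [91]
10 → miss, frames [91, 10]
16 → miss, frames [91, 10, 16]
88 → miss, frames [91, 10, 16, 88]
30 → miss, frames [91, 10, 16, 88, 30]
88 → hit
10 → hit
50 → miss, evict 88, frames [91, 10, 16, 30, 50]
30 → hit
91 → hit
19 → miss, evict 50, frames [91, 10, 16, 30, 19]
30 → hit
Page faults: 7.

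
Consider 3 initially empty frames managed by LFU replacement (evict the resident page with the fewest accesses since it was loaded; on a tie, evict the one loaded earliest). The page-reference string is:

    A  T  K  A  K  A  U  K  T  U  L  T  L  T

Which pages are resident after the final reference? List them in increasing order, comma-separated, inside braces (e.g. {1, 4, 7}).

{A, K, T}

A: miss, frames [A]
T: miss, frames [A, T]
K: miss, frames [A, T, K]
A: hit
K: hit
A: hit
U: miss, evict T, frames [A, K, U]
K: hit
T: miss, evict U, frames [A, K, T]
U: miss, evict T, frames [A, K, U]
L: miss, evict U, frames [A, K, L]
T: miss, evict L, frames [A, K, T]
L: miss, evict T, frames [A, K, L]
T: miss, evict L, frames [A, K, T]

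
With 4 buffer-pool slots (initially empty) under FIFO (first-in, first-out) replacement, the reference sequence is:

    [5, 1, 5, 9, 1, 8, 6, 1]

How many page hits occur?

3

5: miss, frames {5}
1: miss, frames {5,1}
5: hit
9: miss, frames {5,1,9}
1: hit
8: miss, frames {5,1,9,8}
6: miss, evict 5, frames {1,9,8,6}
1: hit
Hits: 3.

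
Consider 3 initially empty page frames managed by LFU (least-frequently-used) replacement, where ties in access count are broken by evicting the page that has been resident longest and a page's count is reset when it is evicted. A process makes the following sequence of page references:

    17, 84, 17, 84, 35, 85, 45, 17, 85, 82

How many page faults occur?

7

17 → fault, frames [17]
84 → fault, frames [17, 84]
17 → hit
84 → hit
35 → fault, frames [17, 84, 35]
85 → fault, evict 35, frames [17, 84, 85]
45 → fault, evict 85, frames [17, 84, 45]
17 → hit
85 → fault, evict 45, frames [17, 84, 85]
82 → fault, evict 85, frames [17, 84, 82]
Page faults: 7.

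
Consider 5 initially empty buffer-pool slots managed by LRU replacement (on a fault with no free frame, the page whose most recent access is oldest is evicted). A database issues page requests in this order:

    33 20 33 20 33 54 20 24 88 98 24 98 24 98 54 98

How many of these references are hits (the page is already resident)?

33 -> miss, frames [33]
20 -> miss, frames [33, 20]
33 -> hit
20 -> hit
33 -> hit
54 -> miss, frames [20, 33, 54]
20 -> hit
24 -> miss, frames [33, 54, 20, 24]
88 -> miss, frames [33, 54, 20, 24, 88]
98 -> miss, evict 33, frames [54, 20, 24, 88, 98]
24 -> hit
98 -> hit
24 -> hit
98 -> hit
54 -> hit
98 -> hit
Hits: 10.

10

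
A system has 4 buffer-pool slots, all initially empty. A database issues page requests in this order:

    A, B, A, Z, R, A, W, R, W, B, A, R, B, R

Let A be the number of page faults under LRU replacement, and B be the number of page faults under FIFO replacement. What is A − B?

Under LRU: F F . F F . F . . F . . . . → 6 faults.
Under FIFO: F F . F F . F . . . F . F . → 7 faults.
A − B = 6 − 7 = -1.

-1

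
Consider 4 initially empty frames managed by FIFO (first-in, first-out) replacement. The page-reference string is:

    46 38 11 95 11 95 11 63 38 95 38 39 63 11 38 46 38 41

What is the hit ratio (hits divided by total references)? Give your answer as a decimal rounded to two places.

0.50

46 -> fault, frames (46)
38 -> fault, frames (46 38)
11 -> fault, frames (46 38 11)
95 -> fault, frames (46 38 11 95)
11 -> hit
95 -> hit
11 -> hit
63 -> fault, evict 46, frames (38 11 95 63)
38 -> hit
95 -> hit
38 -> hit
39 -> fault, evict 38, frames (11 95 63 39)
63 -> hit
11 -> hit
38 -> fault, evict 11, frames (95 63 39 38)
46 -> fault, evict 95, frames (63 39 38 46)
38 -> hit
41 -> fault, evict 63, frames (39 38 46 41)
Hits: 9 of 18 references → 9/18 = 0.5000.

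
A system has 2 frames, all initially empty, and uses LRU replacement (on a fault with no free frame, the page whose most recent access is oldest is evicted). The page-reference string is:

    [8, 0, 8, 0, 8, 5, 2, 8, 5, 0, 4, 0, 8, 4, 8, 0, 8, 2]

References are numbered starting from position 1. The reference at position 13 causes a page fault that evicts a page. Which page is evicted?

pos 1: 8: miss, frames (8)
pos 2: 0: miss, frames (8 0)
pos 3: 8: hit
pos 4: 0: hit
pos 5: 8: hit
pos 6: 5: miss, evict 0, frames (8 5)
pos 7: 2: miss, evict 8, frames (5 2)
pos 8: 8: miss, evict 5, frames (2 8)
pos 9: 5: miss, evict 2, frames (8 5)
pos 10: 0: miss, evict 8, frames (5 0)
pos 11: 4: miss, evict 5, frames (0 4)
pos 12: 0: hit
pos 13: 8: miss, evict 4, frames (0 8)
At position 13, page 4 is evicted.

4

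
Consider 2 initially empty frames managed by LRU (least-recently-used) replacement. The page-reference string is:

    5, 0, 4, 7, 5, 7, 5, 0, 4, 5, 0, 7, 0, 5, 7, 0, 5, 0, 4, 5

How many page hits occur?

4

5 → miss, frames [5]
0 → miss, frames [5, 0]
4 → miss, evict 5, frames [0, 4]
7 → miss, evict 0, frames [4, 7]
5 → miss, evict 4, frames [7, 5]
7 → hit
5 → hit
0 → miss, evict 7, frames [5, 0]
4 → miss, evict 5, frames [0, 4]
5 → miss, evict 0, frames [4, 5]
0 → miss, evict 4, frames [5, 0]
7 → miss, evict 5, frames [0, 7]
0 → hit
5 → miss, evict 7, frames [0, 5]
7 → miss, evict 0, frames [5, 7]
0 → miss, evict 5, frames [7, 0]
5 → miss, evict 7, frames [0, 5]
0 → hit
4 → miss, evict 5, frames [0, 4]
5 → miss, evict 0, frames [4, 5]
Hits: 4.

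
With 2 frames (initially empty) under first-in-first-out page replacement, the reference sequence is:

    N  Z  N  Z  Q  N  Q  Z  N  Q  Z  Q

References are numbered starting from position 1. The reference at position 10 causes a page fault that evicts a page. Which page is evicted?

pos 1: N: fault, frames {N}
pos 2: Z: fault, frames {N,Z}
pos 3: N: hit
pos 4: Z: hit
pos 5: Q: fault, evict N, frames {Z,Q}
pos 6: N: fault, evict Z, frames {Q,N}
pos 7: Q: hit
pos 8: Z: fault, evict Q, frames {N,Z}
pos 9: N: hit
pos 10: Q: fault, evict N, frames {Z,Q}
At position 10, page N is evicted.

N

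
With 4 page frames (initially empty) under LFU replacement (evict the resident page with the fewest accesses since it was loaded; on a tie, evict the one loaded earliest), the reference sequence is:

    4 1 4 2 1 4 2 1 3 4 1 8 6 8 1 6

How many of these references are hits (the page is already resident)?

8

4 → fault, frames {4}
1 → fault, frames {4,1}
4 → hit
2 → fault, frames {4,1,2}
1 → hit
4 → hit
2 → hit
1 → hit
3 → fault, frames {4,1,2,3}
4 → hit
1 → hit
8 → fault, evict 3, frames {4,1,2,8}
6 → fault, evict 8, frames {4,1,2,6}
8 → fault, evict 6, frames {4,1,2,8}
1 → hit
6 → fault, evict 8, frames {4,1,2,6}
Hits: 8.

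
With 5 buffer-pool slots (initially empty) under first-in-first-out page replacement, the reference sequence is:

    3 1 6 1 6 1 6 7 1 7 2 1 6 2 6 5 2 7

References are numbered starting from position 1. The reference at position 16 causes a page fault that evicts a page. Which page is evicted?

pos 1: 3 -> miss, frames (3)
pos 2: 1 -> miss, frames (3 1)
pos 3: 6 -> miss, frames (3 1 6)
pos 4: 1 -> hit
pos 5: 6 -> hit
pos 6: 1 -> hit
pos 7: 6 -> hit
pos 8: 7 -> miss, frames (3 1 6 7)
pos 9: 1 -> hit
pos 10: 7 -> hit
pos 11: 2 -> miss, frames (3 1 6 7 2)
pos 12: 1 -> hit
pos 13: 6 -> hit
pos 14: 2 -> hit
pos 15: 6 -> hit
pos 16: 5 -> miss, evict 3, frames (1 6 7 2 5)
At position 16, page 3 is evicted.

3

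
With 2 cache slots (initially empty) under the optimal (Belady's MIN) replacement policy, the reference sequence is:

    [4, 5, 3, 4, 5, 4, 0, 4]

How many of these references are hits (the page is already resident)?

4 → fault, frames {4}
5 → fault, frames {4,5}
3 → fault, evict 5, frames {4,3}
4 → hit
5 → fault, evict 3, frames {4,5}
4 → hit
0 → fault, evict 5, frames {4,0}
4 → hit
Hits: 3.

3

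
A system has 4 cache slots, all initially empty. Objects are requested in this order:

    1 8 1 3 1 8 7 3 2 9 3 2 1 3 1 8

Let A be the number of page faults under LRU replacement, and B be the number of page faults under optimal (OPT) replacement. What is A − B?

1

Under LRU: F F . F . . F . F F . . F . . F → 8 faults.
Under OPT: F F . F . . F . F F . . . . . F → 7 faults.
A − B = 8 − 7 = 1.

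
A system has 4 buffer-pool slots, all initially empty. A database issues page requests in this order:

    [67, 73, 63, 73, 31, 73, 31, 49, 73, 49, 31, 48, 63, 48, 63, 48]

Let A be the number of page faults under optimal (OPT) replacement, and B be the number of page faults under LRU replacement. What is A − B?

Under OPT: F F F . F . . F . . . F . . . . → 6 faults.
Under LRU: F F F . F . . F . . . F F . . . → 7 faults.
A − B = 6 − 7 = -1.

-1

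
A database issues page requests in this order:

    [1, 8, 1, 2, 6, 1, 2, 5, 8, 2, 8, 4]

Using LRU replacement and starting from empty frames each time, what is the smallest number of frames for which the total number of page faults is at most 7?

3

f=1: 12 faults
f=2: 10 faults
f=3: 7 faults
f=4: 7 faults
f=5: 6 faults
f=6: 6 faults
Smallest f with faults ≤ 7 is 3.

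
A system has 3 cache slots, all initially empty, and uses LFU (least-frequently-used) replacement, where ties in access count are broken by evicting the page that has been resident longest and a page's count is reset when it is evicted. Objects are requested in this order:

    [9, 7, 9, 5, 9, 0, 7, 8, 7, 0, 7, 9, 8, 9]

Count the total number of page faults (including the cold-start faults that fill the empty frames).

8

9: miss, frames [9]
7: miss, frames [9, 7]
9: hit
5: miss, frames [9, 7, 5]
9: hit
0: miss, evict 7, frames [9, 5, 0]
7: miss, evict 5, frames [9, 0, 7]
8: miss, evict 0, frames [9, 7, 8]
7: hit
0: miss, evict 8, frames [9, 7, 0]
7: hit
9: hit
8: miss, evict 0, frames [9, 7, 8]
9: hit
Page faults: 8.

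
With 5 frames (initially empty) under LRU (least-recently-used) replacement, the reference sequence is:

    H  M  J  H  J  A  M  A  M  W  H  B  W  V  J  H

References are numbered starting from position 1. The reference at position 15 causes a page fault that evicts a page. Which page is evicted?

pos 1: H -> miss, frames [H]
pos 2: M -> miss, frames [H, M]
pos 3: J -> miss, frames [H, M, J]
pos 4: H -> hit
pos 5: J -> hit
pos 6: A -> miss, frames [M, H, J, A]
pos 7: M -> hit
pos 8: A -> hit
pos 9: M -> hit
pos 10: W -> miss, frames [H, J, A, M, W]
pos 11: H -> hit
pos 12: B -> miss, evict J, frames [A, M, W, H, B]
pos 13: W -> hit
pos 14: V -> miss, evict A, frames [M, H, B, W, V]
pos 15: J -> miss, evict M, frames [H, B, W, V, J]
At position 15, page M is evicted.

M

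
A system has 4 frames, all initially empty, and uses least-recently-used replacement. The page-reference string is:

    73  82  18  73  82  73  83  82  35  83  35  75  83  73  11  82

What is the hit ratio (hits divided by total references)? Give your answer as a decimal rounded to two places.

73 -> miss, frames {73}
82 -> miss, frames {73,82}
18 -> miss, frames {73,82,18}
73 -> hit
82 -> hit
73 -> hit
83 -> miss, frames {18,82,73,83}
82 -> hit
35 -> miss, evict 18, frames {73,83,82,35}
83 -> hit
35 -> hit
75 -> miss, evict 73, frames {82,83,35,75}
83 -> hit
73 -> miss, evict 82, frames {35,75,83,73}
11 -> miss, evict 35, frames {75,83,73,11}
82 -> miss, evict 75, frames {83,73,11,82}
Hits: 7 of 16 references → 7/16 = 0.4375.

0.44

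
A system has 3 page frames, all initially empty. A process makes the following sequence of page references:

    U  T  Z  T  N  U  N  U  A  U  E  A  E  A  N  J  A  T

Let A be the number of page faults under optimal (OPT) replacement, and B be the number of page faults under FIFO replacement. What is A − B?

Under OPT: F F F . F . . . F . F . . . . F . F → 8 faults.
Under FIFO: F F F . F F . . F . F . . . F F F F → 11 faults.
A − B = 8 − 11 = -3.

-3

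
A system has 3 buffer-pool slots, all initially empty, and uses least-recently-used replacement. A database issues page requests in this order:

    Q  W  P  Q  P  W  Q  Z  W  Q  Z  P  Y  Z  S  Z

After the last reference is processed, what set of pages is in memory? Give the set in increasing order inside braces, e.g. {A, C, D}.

Q -> miss, frames (Q)
W -> miss, frames (Q W)
P -> miss, frames (Q W P)
Q -> hit
P -> hit
W -> hit
Q -> hit
Z -> miss, evict P, frames (W Q Z)
W -> hit
Q -> hit
Z -> hit
P -> miss, evict W, frames (Q Z P)
Y -> miss, evict Q, frames (Z P Y)
Z -> hit
S -> miss, evict P, frames (Y Z S)
Z -> hit

{S, Y, Z}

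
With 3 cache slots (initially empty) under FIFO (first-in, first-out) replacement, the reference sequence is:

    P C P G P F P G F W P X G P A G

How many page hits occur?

P → miss, frames {P}
C → miss, frames {P,C}
P → hit
G → miss, frames {P,C,G}
P → hit
F → miss, evict P, frames {C,G,F}
P → miss, evict C, frames {G,F,P}
G → hit
F → hit
W → miss, evict G, frames {F,P,W}
P → hit
X → miss, evict F, frames {P,W,X}
G → miss, evict P, frames {W,X,G}
P → miss, evict W, frames {X,G,P}
A → miss, evict X, frames {G,P,A}
G → hit
Hits: 6.

6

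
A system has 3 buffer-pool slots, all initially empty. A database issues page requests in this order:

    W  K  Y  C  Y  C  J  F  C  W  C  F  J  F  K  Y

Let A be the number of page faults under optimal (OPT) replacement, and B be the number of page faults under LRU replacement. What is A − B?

Under OPT: F F F F . . F F . . . . F . F F → 9 faults.
Under LRU: F F F F . . F F . F . . F . F F → 10 faults.
A − B = 9 − 10 = -1.

-1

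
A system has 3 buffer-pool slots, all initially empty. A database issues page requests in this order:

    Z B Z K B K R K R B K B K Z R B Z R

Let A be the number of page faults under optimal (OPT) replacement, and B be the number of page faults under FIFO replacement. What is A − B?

-1

Under OPT: F F . F . . F . . . . . . F . . . . → 5 faults.
Under FIFO: F F . F . . F . . . . . . F . F . . → 6 faults.
A − B = 5 − 6 = -1.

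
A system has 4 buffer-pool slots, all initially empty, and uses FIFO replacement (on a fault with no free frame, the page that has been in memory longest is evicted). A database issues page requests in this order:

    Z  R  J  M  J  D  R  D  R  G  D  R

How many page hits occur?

5

Z -> fault, frames [Z]
R -> fault, frames [Z, R]
J -> fault, frames [Z, R, J]
M -> fault, frames [Z, R, J, M]
J -> hit
D -> fault, evict Z, frames [R, J, M, D]
R -> hit
D -> hit
R -> hit
G -> fault, evict R, frames [J, M, D, G]
D -> hit
R -> fault, evict J, frames [M, D, G, R]
Hits: 5.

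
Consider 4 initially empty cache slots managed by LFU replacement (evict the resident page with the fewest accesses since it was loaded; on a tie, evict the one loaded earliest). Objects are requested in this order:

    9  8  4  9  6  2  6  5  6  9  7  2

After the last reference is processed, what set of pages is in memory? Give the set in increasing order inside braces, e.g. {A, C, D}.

{2, 6, 7, 9}

9 -> miss, frames (9)
8 -> miss, frames (9 8)
4 -> miss, frames (9 8 4)
9 -> hit
6 -> miss, frames (9 8 4 6)
2 -> miss, evict 8, frames (9 4 6 2)
6 -> hit
5 -> miss, evict 4, frames (9 6 2 5)
6 -> hit
9 -> hit
7 -> miss, evict 2, frames (9 6 5 7)
2 -> miss, evict 5, frames (9 6 7 2)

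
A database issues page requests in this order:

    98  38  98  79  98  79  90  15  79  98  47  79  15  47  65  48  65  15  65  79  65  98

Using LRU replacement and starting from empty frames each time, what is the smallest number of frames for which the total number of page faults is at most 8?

f=1: 22 faults
f=2: 16 faults
f=3: 13 faults
f=4: 10 faults
f=5: 9 faults
f=6: 8 faults
f=7: 8 faults
f=8: 8 faults
Smallest f with faults ≤ 8 is 6.

6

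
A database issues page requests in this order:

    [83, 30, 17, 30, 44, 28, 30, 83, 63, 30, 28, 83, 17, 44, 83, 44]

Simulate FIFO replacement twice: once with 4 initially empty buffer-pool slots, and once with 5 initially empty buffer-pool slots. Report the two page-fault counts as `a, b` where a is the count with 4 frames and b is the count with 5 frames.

11, 7

4 frames: F F F . F F . F F F . . F F F . → 11 faults.
5 frames: F F F . F F . . F . . F . . . . → 7 faults.
7 < 11: adding a frame reduced faults, as is typical.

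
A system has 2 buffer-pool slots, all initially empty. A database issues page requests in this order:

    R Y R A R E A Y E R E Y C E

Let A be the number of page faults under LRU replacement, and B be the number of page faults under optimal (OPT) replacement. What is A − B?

Under LRU: F F . F . F F F F F . F F F → 11 faults.
Under OPT: F F . F . F . F . F . F F . → 8 faults.
A − B = 11 − 8 = 3.

3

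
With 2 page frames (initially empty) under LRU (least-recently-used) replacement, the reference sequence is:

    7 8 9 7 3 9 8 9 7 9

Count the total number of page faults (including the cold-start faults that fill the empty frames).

7 -> fault, frames {7}
8 -> fault, frames {7,8}
9 -> fault, evict 7, frames {8,9}
7 -> fault, evict 8, frames {9,7}
3 -> fault, evict 9, frames {7,3}
9 -> fault, evict 7, frames {3,9}
8 -> fault, evict 3, frames {9,8}
9 -> hit
7 -> fault, evict 8, frames {9,7}
9 -> hit
Page faults: 8.

8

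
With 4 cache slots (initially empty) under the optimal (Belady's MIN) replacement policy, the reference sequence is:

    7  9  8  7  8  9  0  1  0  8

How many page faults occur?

7 -> fault, frames {7}
9 -> fault, frames {7,9}
8 -> fault, frames {7,9,8}
7 -> hit
8 -> hit
9 -> hit
0 -> fault, frames {7,9,8,0}
1 -> fault, evict 9, frames {7,8,0,1}
0 -> hit
8 -> hit
Page faults: 5.

5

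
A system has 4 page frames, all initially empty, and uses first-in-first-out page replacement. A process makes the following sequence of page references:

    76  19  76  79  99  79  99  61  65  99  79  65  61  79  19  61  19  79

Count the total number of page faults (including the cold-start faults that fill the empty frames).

8

76 → miss, frames [76]
19 → miss, frames [76, 19]
76 → hit
79 → miss, frames [76, 19, 79]
99 → miss, frames [76, 19, 79, 99]
79 → hit
99 → hit
61 → miss, evict 76, frames [19, 79, 99, 61]
65 → miss, evict 19, frames [79, 99, 61, 65]
99 → hit
79 → hit
65 → hit
61 → hit
79 → hit
19 → miss, evict 79, frames [99, 61, 65, 19]
61 → hit
19 → hit
79 → miss, evict 99, frames [61, 65, 19, 79]
Page faults: 8.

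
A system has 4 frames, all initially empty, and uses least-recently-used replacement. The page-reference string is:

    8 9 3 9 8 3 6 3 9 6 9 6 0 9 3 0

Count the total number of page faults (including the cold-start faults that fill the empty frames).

8 -> miss, frames {8}
9 -> miss, frames {8,9}
3 -> miss, frames {8,9,3}
9 -> hit
8 -> hit
3 -> hit
6 -> miss, frames {9,8,3,6}
3 -> hit
9 -> hit
6 -> hit
9 -> hit
6 -> hit
0 -> miss, evict 8, frames {3,9,6,0}
9 -> hit
3 -> hit
0 -> hit
Page faults: 5.

5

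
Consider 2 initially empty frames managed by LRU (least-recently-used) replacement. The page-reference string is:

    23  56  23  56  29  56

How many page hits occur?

23: miss, frames [23]
56: miss, frames [23, 56]
23: hit
56: hit
29: miss, evict 23, frames [56, 29]
56: hit
Hits: 3.

3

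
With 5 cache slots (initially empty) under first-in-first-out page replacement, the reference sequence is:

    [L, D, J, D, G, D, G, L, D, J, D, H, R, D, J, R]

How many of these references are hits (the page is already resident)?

L → miss, frames {L}
D → miss, frames {L,D}
J → miss, frames {L,D,J}
D → hit
G → miss, frames {L,D,J,G}
D → hit
G → hit
L → hit
D → hit
J → hit
D → hit
H → miss, frames {L,D,J,G,H}
R → miss, evict L, frames {D,J,G,H,R}
D → hit
J → hit
R → hit
Hits: 10.

10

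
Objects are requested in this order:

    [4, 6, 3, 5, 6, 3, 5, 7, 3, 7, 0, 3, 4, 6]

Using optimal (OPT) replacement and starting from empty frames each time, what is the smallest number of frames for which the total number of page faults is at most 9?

2

f=1: 14 faults
f=2: 9 faults
f=3: 7 faults
f=4: 6 faults
f=5: 6 faults
f=6: 6 faults
Smallest f with faults ≤ 9 is 2.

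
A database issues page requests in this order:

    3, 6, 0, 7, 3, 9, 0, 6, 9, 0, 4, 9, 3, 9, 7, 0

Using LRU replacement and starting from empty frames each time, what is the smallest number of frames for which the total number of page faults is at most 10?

4

f=1: 16 faults
f=2: 15 faults
f=3: 12 faults
f=4: 10 faults
f=5: 7 faults
f=6: 6 faults
Smallest f with faults ≤ 10 is 4.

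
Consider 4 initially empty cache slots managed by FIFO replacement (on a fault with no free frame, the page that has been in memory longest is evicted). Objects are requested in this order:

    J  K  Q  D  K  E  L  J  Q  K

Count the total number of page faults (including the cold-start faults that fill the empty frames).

J: fault, frames {J}
K: fault, frames {J,K}
Q: fault, frames {J,K,Q}
D: fault, frames {J,K,Q,D}
K: hit
E: fault, evict J, frames {K,Q,D,E}
L: fault, evict K, frames {Q,D,E,L}
J: fault, evict Q, frames {D,E,L,J}
Q: fault, evict D, frames {E,L,J,Q}
K: fault, evict E, frames {L,J,Q,K}
Page faults: 9.

9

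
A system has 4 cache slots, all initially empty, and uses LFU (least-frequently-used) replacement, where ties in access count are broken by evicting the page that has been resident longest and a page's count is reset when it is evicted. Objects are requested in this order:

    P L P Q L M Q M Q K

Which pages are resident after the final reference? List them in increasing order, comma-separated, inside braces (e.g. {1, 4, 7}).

P → miss, frames (P)
L → miss, frames (P L)
P → hit
Q → miss, frames (P L Q)
L → hit
M → miss, frames (P L Q M)
Q → hit
M → hit
Q → hit
K → miss, evict P, frames (L Q M K)

{K, L, M, Q}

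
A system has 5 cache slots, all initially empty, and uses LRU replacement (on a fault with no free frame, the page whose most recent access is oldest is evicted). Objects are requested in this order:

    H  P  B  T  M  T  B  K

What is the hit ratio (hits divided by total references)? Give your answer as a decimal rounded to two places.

H -> fault, frames {H}
P -> fault, frames {H,P}
B -> fault, frames {H,P,B}
T -> fault, frames {H,P,B,T}
M -> fault, frames {H,P,B,T,M}
T -> hit
B -> hit
K -> fault, evict H, frames {P,M,T,B,K}
Hits: 2 of 8 references → 2/8 = 0.2500.

0.25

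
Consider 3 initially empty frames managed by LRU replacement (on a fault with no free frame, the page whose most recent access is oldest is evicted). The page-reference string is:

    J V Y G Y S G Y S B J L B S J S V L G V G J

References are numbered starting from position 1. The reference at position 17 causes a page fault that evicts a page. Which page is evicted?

B

pos 1: J: fault, frames [J]
pos 2: V: fault, frames [J, V]
pos 3: Y: fault, frames [J, V, Y]
pos 4: G: fault, evict J, frames [V, Y, G]
pos 5: Y: hit
pos 6: S: fault, evict V, frames [G, Y, S]
pos 7: G: hit
pos 8: Y: hit
pos 9: S: hit
pos 10: B: fault, evict G, frames [Y, S, B]
pos 11: J: fault, evict Y, frames [S, B, J]
pos 12: L: fault, evict S, frames [B, J, L]
pos 13: B: hit
pos 14: S: fault, evict J, frames [L, B, S]
pos 15: J: fault, evict L, frames [B, S, J]
pos 16: S: hit
pos 17: V: fault, evict B, frames [J, S, V]
At position 17, page B is evicted.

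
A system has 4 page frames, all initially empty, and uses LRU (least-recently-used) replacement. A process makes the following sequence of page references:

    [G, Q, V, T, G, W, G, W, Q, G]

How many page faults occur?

G -> fault, frames {G}
Q -> fault, frames {G,Q}
V -> fault, frames {G,Q,V}
T -> fault, frames {G,Q,V,T}
G -> hit
W -> fault, evict Q, frames {V,T,G,W}
G -> hit
W -> hit
Q -> fault, evict V, frames {T,G,W,Q}
G -> hit
Page faults: 6.

6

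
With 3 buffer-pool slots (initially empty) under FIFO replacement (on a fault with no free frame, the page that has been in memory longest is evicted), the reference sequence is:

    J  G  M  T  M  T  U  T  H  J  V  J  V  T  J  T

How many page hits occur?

7

J → fault, frames {J}
G → fault, frames {J,G}
M → fault, frames {J,G,M}
T → fault, evict J, frames {G,M,T}
M → hit
T → hit
U → fault, evict G, frames {M,T,U}
T → hit
H → fault, evict M, frames {T,U,H}
J → fault, evict T, frames {U,H,J}
V → fault, evict U, frames {H,J,V}
J → hit
V → hit
T → fault, evict H, frames {J,V,T}
J → hit
T → hit
Hits: 7.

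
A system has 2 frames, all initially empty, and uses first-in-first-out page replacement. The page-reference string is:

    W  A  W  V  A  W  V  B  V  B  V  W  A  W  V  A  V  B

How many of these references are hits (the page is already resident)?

W -> fault, frames [W]
A -> fault, frames [W, A]
W -> hit
V -> fault, evict W, frames [A, V]
A -> hit
W -> fault, evict A, frames [V, W]
V -> hit
B -> fault, evict V, frames [W, B]
V -> fault, evict W, frames [B, V]
B -> hit
V -> hit
W -> fault, evict B, frames [V, W]
A -> fault, evict V, frames [W, A]
W -> hit
V -> fault, evict W, frames [A, V]
A -> hit
V -> hit
B -> fault, evict A, frames [V, B]
Hits: 8.

8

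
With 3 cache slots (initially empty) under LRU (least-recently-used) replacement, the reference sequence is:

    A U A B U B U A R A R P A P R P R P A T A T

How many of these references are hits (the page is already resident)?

16

A -> fault, frames [A]
U -> fault, frames [A, U]
A -> hit
B -> fault, frames [U, A, B]
U -> hit
B -> hit
U -> hit
A -> hit
R -> fault, evict B, frames [U, A, R]
A -> hit
R -> hit
P -> fault, evict U, frames [A, R, P]
A -> hit
P -> hit
R -> hit
P -> hit
R -> hit
P -> hit
A -> hit
T -> fault, evict R, frames [P, A, T]
A -> hit
T -> hit
Hits: 16.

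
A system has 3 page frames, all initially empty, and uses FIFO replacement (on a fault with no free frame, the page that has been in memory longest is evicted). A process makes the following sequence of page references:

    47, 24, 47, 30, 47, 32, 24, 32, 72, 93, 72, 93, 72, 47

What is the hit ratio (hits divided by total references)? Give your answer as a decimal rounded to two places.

0.50

47 -> miss, frames (47)
24 -> miss, frames (47 24)
47 -> hit
30 -> miss, frames (47 24 30)
47 -> hit
32 -> miss, evict 47, frames (24 30 32)
24 -> hit
32 -> hit
72 -> miss, evict 24, frames (30 32 72)
93 -> miss, evict 30, frames (32 72 93)
72 -> hit
93 -> hit
72 -> hit
47 -> miss, evict 32, frames (72 93 47)
Hits: 7 of 14 references → 7/14 = 0.5000.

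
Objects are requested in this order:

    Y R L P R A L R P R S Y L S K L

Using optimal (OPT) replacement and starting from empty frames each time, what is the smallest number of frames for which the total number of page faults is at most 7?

5

f=1: 16 faults
f=2: 11 faults
f=3: 9 faults
f=4: 8 faults
f=5: 7 faults
f=6: 7 faults
f=7: 7 faults
Smallest f with faults ≤ 7 is 5.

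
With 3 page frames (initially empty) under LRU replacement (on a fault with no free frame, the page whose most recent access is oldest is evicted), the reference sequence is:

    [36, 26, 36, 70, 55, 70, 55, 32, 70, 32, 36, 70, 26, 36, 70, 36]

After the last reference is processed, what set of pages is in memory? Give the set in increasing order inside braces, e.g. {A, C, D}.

36: fault, frames (36)
26: fault, frames (36 26)
36: hit
70: fault, frames (26 36 70)
55: fault, evict 26, frames (36 70 55)
70: hit
55: hit
32: fault, evict 36, frames (70 55 32)
70: hit
32: hit
36: fault, evict 55, frames (70 32 36)
70: hit
26: fault, evict 32, frames (36 70 26)
36: hit
70: hit
36: hit

{26, 36, 70}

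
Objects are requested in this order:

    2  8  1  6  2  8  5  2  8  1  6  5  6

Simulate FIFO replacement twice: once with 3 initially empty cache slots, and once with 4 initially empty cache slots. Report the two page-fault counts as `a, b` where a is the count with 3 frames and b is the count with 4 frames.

9, 10

3 frames: F F F F F F F . . F F . . → 9 faults.
4 frames: F F F F . . F F F F F F . → 10 faults.
10 > 9: adding a frame increased faults — Belady's anomaly.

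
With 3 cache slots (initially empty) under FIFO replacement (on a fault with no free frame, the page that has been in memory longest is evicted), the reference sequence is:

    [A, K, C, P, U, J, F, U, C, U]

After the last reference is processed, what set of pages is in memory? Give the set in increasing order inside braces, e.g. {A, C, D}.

{C, F, U}

A: fault, frames [A]
K: fault, frames [A, K]
C: fault, frames [A, K, C]
P: fault, evict A, frames [K, C, P]
U: fault, evict K, frames [C, P, U]
J: fault, evict C, frames [P, U, J]
F: fault, evict P, frames [U, J, F]
U: hit
C: fault, evict U, frames [J, F, C]
U: fault, evict J, frames [F, C, U]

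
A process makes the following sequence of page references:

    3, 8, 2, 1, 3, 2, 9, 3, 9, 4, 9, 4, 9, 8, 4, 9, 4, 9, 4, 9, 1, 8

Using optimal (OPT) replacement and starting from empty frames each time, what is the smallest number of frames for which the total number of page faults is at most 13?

2

f=1: 22 faults
f=2: 11 faults
f=3: 8 faults
f=4: 6 faults
f=5: 6 faults
f=6: 6 faults
Smallest f with faults ≤ 13 is 2.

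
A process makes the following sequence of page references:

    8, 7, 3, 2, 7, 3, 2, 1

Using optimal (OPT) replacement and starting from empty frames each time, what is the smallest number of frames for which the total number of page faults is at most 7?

f=1: 8 faults
f=2: 6 faults
f=3: 5 faults
f=4: 5 faults
f=5: 5 faults
Smallest f with faults ≤ 7 is 2.

2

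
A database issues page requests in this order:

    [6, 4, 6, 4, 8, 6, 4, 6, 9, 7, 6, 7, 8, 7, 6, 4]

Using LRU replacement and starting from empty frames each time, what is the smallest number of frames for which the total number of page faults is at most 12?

f=1: 16 faults
f=2: 11 faults
f=3: 7 faults
f=4: 7 faults
f=5: 5 faults
Smallest f with faults ≤ 12 is 2.

2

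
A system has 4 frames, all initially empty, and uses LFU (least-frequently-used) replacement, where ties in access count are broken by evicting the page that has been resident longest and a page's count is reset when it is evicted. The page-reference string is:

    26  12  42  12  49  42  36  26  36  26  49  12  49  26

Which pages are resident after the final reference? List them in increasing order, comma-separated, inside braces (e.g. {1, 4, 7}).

{26, 36, 42, 49}

26: fault, frames (26)
12: fault, frames (26 12)
42: fault, frames (26 12 42)
12: hit
49: fault, frames (26 12 42 49)
42: hit
36: fault, evict 26, frames (12 42 49 36)
26: fault, evict 49, frames (12 42 36 26)
36: hit
26: hit
49: fault, evict 12, frames (42 36 26 49)
12: fault, evict 49, frames (42 36 26 12)
49: fault, evict 12, frames (42 36 26 49)
26: hit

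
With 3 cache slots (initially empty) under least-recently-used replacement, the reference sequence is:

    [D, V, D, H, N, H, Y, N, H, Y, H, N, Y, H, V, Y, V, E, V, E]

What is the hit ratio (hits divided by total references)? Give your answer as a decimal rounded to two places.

D -> miss, frames [D]
V -> miss, frames [D, V]
D -> hit
H -> miss, frames [V, D, H]
N -> miss, evict V, frames [D, H, N]
H -> hit
Y -> miss, evict D, frames [N, H, Y]
N -> hit
H -> hit
Y -> hit
H -> hit
N -> hit
Y -> hit
H -> hit
V -> miss, evict N, frames [Y, H, V]
Y -> hit
V -> hit
E -> miss, evict H, frames [Y, V, E]
V -> hit
E -> hit
Hits: 13 of 20 references → 13/20 = 0.6500.

0.65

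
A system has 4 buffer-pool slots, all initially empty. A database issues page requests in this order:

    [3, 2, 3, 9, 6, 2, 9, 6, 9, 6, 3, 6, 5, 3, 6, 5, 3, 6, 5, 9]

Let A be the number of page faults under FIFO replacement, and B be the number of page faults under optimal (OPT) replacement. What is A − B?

1

Under FIFO: F F . F F . . . . . . . F F . . . . . . → 6 faults.
Under OPT: F F . F F . . . . . . . F . . . . . . . → 5 faults.
A − B = 6 − 5 = 1.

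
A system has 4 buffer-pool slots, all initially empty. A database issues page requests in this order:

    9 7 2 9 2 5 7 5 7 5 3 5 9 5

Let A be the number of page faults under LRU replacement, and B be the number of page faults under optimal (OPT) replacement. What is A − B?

Under LRU: F F F . . F . . . . F . F . → 6 faults.
Under OPT: F F F . . F . . . . F . . . → 5 faults.
A − B = 6 − 5 = 1.

1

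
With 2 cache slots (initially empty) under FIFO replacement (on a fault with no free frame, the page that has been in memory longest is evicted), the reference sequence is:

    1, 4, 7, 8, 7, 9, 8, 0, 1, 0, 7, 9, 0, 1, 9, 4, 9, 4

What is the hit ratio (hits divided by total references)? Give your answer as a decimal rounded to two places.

0.28

1: miss, frames (1)
4: miss, frames (1 4)
7: miss, evict 1, frames (4 7)
8: miss, evict 4, frames (7 8)
7: hit
9: miss, evict 7, frames (8 9)
8: hit
0: miss, evict 8, frames (9 0)
1: miss, evict 9, frames (0 1)
0: hit
7: miss, evict 0, frames (1 7)
9: miss, evict 1, frames (7 9)
0: miss, evict 7, frames (9 0)
1: miss, evict 9, frames (0 1)
9: miss, evict 0, frames (1 9)
4: miss, evict 1, frames (9 4)
9: hit
4: hit
Hits: 5 of 18 references → 5/18 = 0.2778.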